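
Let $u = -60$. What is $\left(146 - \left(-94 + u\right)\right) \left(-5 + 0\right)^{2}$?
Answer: $7500$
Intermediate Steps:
$\left(146 - \left(-94 + u\right)\right) \left(-5 + 0\right)^{2} = \left(146 + \left(94 - -60\right)\right) \left(-5 + 0\right)^{2} = \left(146 + \left(94 + 60\right)\right) \left(-5\right)^{2} = \left(146 + 154\right) 25 = 300 \cdot 25 = 7500$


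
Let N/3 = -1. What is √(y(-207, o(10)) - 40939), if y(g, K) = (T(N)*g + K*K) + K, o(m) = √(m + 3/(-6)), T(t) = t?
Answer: √(-161234 + 2*√38)/2 ≈ 200.76*I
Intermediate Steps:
N = -3 (N = 3*(-1) = -3)
o(m) = √(-½ + m) (o(m) = √(m + 3*(-⅙)) = √(m - ½) = √(-½ + m))
y(g, K) = K + K² - 3*g (y(g, K) = (-3*g + K*K) + K = (-3*g + K²) + K = (K² - 3*g) + K = K + K² - 3*g)
√(y(-207, o(10)) - 40939) = √((√(-2 + 4*10)/2 + (√(-2 + 4*10)/2)² - 3*(-207)) - 40939) = √((√(-2 + 40)/2 + (√(-2 + 40)/2)² + 621) - 40939) = √((√38/2 + (√38/2)² + 621) - 40939) = √((√38/2 + 19/2 + 621) - 40939) = √((1261/2 + √38/2) - 40939) = √(-80617/2 + √38/2)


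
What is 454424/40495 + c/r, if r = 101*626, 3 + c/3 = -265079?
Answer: -1736037473/1280168435 ≈ -1.3561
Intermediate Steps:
c = -795246 (c = -9 + 3*(-265079) = -9 - 795237 = -795246)
r = 63226
454424/40495 + c/r = 454424/40495 - 795246/63226 = 454424*(1/40495) - 795246*1/63226 = 454424/40495 - 397623/31613 = -1736037473/1280168435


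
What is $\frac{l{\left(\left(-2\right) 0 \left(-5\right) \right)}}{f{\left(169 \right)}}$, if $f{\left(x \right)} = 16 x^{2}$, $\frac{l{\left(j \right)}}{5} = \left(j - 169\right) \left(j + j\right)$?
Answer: $0$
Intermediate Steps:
$l{\left(j \right)} = 10 j \left(-169 + j\right)$ ($l{\left(j \right)} = 5 \left(j - 169\right) \left(j + j\right) = 5 \left(-169 + j\right) 2 j = 5 \cdot 2 j \left(-169 + j\right) = 10 j \left(-169 + j\right)$)
$\frac{l{\left(\left(-2\right) 0 \left(-5\right) \right)}}{f{\left(169 \right)}} = \frac{10 \left(-2\right) 0 \left(-5\right) \left(-169 + \left(-2\right) 0 \left(-5\right)\right)}{16 \cdot 169^{2}} = \frac{10 \cdot 0 \left(-5\right) \left(-169 + 0 \left(-5\right)\right)}{16 \cdot 28561} = \frac{10 \cdot 0 \left(-169 + 0\right)}{456976} = 10 \cdot 0 \left(-169\right) \frac{1}{456976} = 0 \cdot \frac{1}{456976} = 0$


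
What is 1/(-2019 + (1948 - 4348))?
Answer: -1/4419 ≈ -0.00022630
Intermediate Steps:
1/(-2019 + (1948 - 4348)) = 1/(-2019 - 2400) = 1/(-4419) = -1/4419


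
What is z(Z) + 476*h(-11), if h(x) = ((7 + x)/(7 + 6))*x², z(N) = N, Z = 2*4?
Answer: -230280/13 ≈ -17714.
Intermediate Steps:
Z = 8
h(x) = x²*(7/13 + x/13) (h(x) = ((7 + x)/13)*x² = ((7 + x)*(1/13))*x² = (7/13 + x/13)*x² = x²*(7/13 + x/13))
z(Z) + 476*h(-11) = 8 + 476*((1/13)*(-11)²*(7 - 11)) = 8 + 476*((1/13)*121*(-4)) = 8 + 476*(-484/13) = 8 - 230384/13 = -230280/13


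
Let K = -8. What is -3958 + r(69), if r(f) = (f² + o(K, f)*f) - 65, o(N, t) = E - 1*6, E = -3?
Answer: 117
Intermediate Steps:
o(N, t) = -9 (o(N, t) = -3 - 1*6 = -3 - 6 = -9)
r(f) = -65 + f² - 9*f (r(f) = (f² - 9*f) - 65 = -65 + f² - 9*f)
-3958 + r(69) = -3958 + (-65 + 69² - 9*69) = -3958 + (-65 + 4761 - 621) = -3958 + 4075 = 117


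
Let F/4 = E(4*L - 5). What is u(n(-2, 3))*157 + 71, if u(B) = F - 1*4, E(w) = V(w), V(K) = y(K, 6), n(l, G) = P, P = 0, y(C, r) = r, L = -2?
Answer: 3211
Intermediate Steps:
n(l, G) = 0
V(K) = 6
E(w) = 6
F = 24 (F = 4*6 = 24)
u(B) = 20 (u(B) = 24 - 1*4 = 24 - 4 = 20)
u(n(-2, 3))*157 + 71 = 20*157 + 71 = 3140 + 71 = 3211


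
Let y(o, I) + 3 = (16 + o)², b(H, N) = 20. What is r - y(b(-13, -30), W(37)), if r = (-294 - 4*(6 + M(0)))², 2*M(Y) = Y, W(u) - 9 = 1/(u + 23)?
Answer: 99831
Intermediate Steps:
W(u) = 9 + 1/(23 + u) (W(u) = 9 + 1/(u + 23) = 9 + 1/(23 + u))
M(Y) = Y/2
y(o, I) = -3 + (16 + o)²
r = 101124 (r = (-294 - 4*(6 + (½)*0))² = (-294 - 4*(6 + 0))² = (-294 - 4*6)² = (-294 - 24)² = (-318)² = 101124)
r - y(b(-13, -30), W(37)) = 101124 - (-3 + (16 + 20)²) = 101124 - (-3 + 36²) = 101124 - (-3 + 1296) = 101124 - 1*1293 = 101124 - 1293 = 99831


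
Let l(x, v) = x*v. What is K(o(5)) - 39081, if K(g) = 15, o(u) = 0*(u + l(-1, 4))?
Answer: -39066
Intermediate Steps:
l(x, v) = v*x
o(u) = 0 (o(u) = 0*(u + 4*(-1)) = 0*(u - 4) = 0*(-4 + u) = 0)
K(o(5)) - 39081 = 15 - 39081 = -39066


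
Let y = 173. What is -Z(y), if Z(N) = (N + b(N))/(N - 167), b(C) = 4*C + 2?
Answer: -289/2 ≈ -144.50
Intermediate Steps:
b(C) = 2 + 4*C
Z(N) = (2 + 5*N)/(-167 + N) (Z(N) = (N + (2 + 4*N))/(N - 167) = (2 + 5*N)/(-167 + N))
-Z(y) = -(2 + 5*173)/(-167 + 173) = -(2 + 865)/6 = -867/6 = -1*289/2 = -289/2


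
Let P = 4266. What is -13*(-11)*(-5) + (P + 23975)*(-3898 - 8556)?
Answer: -351714129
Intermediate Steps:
-13*(-11)*(-5) + (P + 23975)*(-3898 - 8556) = -13*(-11)*(-5) + (4266 + 23975)*(-3898 - 8556) = 143*(-5) + 28241*(-12454) = -715 - 351713414 = -351714129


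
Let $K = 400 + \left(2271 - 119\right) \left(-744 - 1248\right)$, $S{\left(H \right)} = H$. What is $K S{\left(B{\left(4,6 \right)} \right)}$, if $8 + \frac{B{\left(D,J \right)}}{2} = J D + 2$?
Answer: $-154309824$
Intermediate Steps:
$B{\left(D,J \right)} = -12 + 2 D J$ ($B{\left(D,J \right)} = -16 + 2 \left(J D + 2\right) = -16 + 2 \left(D J + 2\right) = -16 + 2 \left(2 + D J\right) = -16 + \left(4 + 2 D J\right) = -12 + 2 D J$)
$K = -4286384$ ($K = 400 + 2152 \left(-1992\right) = 400 - 4286784 = -4286384$)
$K S{\left(B{\left(4,6 \right)} \right)} = - 4286384 \left(-12 + 2 \cdot 4 \cdot 6\right) = - 4286384 \left(-12 + 48\right) = \left(-4286384\right) 36 = -154309824$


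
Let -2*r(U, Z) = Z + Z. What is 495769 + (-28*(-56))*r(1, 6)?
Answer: 486361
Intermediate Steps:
r(U, Z) = -Z (r(U, Z) = -(Z + Z)/2 = -Z)
495769 + (-28*(-56))*r(1, 6) = 495769 + (-28*(-56))*(-1*6) = 495769 + 1568*(-6) = 495769 - 9408 = 486361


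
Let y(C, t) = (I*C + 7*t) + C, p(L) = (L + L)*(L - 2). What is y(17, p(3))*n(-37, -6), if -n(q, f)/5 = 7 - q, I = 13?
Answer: -61600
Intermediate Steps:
p(L) = 2*L*(-2 + L) (p(L) = (2*L)*(-2 + L) = 2*L*(-2 + L))
y(C, t) = 7*t + 14*C (y(C, t) = (13*C + 7*t) + C = (7*t + 13*C) + C = 7*t + 14*C)
n(q, f) = -35 + 5*q (n(q, f) = -5*(7 - q) = -35 + 5*q)
y(17, p(3))*n(-37, -6) = (7*(2*3*(-2 + 3)) + 14*17)*(-35 + 5*(-37)) = (7*(2*3*1) + 238)*(-35 - 185) = (7*6 + 238)*(-220) = (42 + 238)*(-220) = 280*(-220) = -61600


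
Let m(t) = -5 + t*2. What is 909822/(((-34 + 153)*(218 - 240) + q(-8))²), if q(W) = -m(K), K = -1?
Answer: 909822/6817321 ≈ 0.13346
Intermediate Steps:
m(t) = -5 + 2*t
q(W) = 7 (q(W) = -(-5 + 2*(-1)) = -(-5 - 2) = -1*(-7) = 7)
909822/(((-34 + 153)*(218 - 240) + q(-8))²) = 909822/(((-34 + 153)*(218 - 240) + 7)²) = 909822/((119*(-22) + 7)²) = 909822/((-2618 + 7)²) = 909822/((-2611)²) = 909822/6817321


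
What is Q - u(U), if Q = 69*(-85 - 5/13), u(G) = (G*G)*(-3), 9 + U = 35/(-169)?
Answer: -161004822/28561 ≈ -5637.2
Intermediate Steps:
U = -1556/169 (U = -9 + 35/(-169) = -9 + 35*(-1/169) = -9 - 35/169 = -1556/169 ≈ -9.2071)
u(G) = -3*G**2 (u(G) = G**2*(-3) = -3*G**2)
Q = -76590/13 (Q = 69*(-85 - 5*1/13) = 69*(-85 - 5/13) = 69*(-1110/13) = -76590/13 ≈ -5891.5)
Q - u(U) = -76590/13 - (-3)*(-1556/169)**2 = -76590/13 - (-3)*2421136/28561 = -76590/13 - 1*(-7263408/28561) = -76590/13 + 7263408/28561 = -161004822/28561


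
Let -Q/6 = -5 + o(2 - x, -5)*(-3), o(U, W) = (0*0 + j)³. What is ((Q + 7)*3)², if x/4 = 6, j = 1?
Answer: 27225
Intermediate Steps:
x = 24 (x = 4*6 = 24)
o(U, W) = 1 (o(U, W) = (0*0 + 1)³ = (0 + 1)³ = 1³ = 1)
Q = 48 (Q = -6*(-5 + 1*(-3)) = -6*(-5 - 3) = -6*(-8) = 48)
((Q + 7)*3)² = ((48 + 7)*3)² = (55*3)² = 165² = 27225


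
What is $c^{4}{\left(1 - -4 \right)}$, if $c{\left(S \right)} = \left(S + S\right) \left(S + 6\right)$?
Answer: $146410000$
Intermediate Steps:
$c{\left(S \right)} = 2 S \left(6 + S\right)$
$c^{4}{\left(1 - -4 \right)} = \left(2 \left(1 - -4\right) \left(6 + \left(1 - -4\right)\right)\right)^{4} = \left(2 \left(1 + 4\right) \left(6 + \left(1 + 4\right)\right)\right)^{4} = \left(2 \cdot 5 \left(6 + 5\right)\right)^{4} = \left(2 \cdot 5 \cdot 11\right)^{4} = 110^{4} = 146410000$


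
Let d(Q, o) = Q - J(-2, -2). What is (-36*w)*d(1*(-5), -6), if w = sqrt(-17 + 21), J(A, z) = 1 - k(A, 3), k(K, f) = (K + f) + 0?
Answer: 360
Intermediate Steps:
k(K, f) = K + f
J(A, z) = -2 - A (J(A, z) = 1 - (A + 3) = 1 - (3 + A) = 1 + (-3 - A) = -2 - A)
w = 2 (w = sqrt(4) = 2)
d(Q, o) = Q (d(Q, o) = Q - (-2 - 1*(-2)) = Q - (-2 + 2) = Q - 1*0 = Q + 0 = Q)
(-36*w)*d(1*(-5), -6) = (-36*2)*(1*(-5)) = -72*(-5) = 360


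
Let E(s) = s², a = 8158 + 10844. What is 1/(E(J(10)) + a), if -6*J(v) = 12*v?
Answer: 1/19402 ≈ 5.1541e-5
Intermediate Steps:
a = 19002
J(v) = -2*v
1/(E(J(10)) + a) = 1/((-2*10)² + 19002) = 1/((-20)² + 19002) = 1/(400 + 19002) = 1/19402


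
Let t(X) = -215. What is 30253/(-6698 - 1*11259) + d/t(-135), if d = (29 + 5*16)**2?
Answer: -219851512/3860755 ≈ -56.945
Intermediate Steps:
d = 11881 (d = (29 + 80)**2 = 109**2 = 11881)
30253/(-6698 - 1*11259) + d/t(-135) = 30253/(-6698 - 1*11259) + 11881/(-215) = 30253/(-6698 - 11259) + 11881*(-1/215) = 30253/(-17957) - 11881/215 = 30253*(-1/17957) - 11881/215 = -30253/17957 - 11881/215 = -219851512/3860755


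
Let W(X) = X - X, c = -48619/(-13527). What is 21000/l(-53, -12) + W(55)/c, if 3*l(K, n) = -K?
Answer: 63000/53 ≈ 1188.7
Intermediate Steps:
l(K, n) = -K/3 (l(K, n) = (-K)/3 = -K/3)
c = 48619/13527 (c = -48619*(-1/13527) = 48619/13527 ≈ 3.5942)
W(X) = 0
21000/l(-53, -12) + W(55)/c = 21000/((-1/3*(-53))) + 0/(48619/13527) = 21000/(53/3) + 0*(13527/48619) = 21000*(3/53) + 0 = 63000/53 + 0 = 63000/53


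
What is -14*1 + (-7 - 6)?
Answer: -27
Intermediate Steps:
-14*1 + (-7 - 6) = -14 - 13 = -27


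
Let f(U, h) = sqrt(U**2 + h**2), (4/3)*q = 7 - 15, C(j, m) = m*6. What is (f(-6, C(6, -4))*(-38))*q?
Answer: 1368*sqrt(17) ≈ 5640.4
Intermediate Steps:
C(j, m) = 6*m
q = -6 (q = 3*(7 - 15)/4 = (3/4)*(-8) = -6)
(f(-6, C(6, -4))*(-38))*q = (sqrt((-6)**2 + (6*(-4))**2)*(-38))*(-6) = (sqrt(36 + (-24)**2)*(-38))*(-6) = (sqrt(36 + 576)*(-38))*(-6) = (sqrt(612)*(-38))*(-6) = ((6*sqrt(17))*(-38))*(-6) = -228*sqrt(17)*(-6) = 1368*sqrt(17)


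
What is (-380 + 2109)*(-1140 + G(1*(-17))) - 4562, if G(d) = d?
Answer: -2005015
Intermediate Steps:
(-380 + 2109)*(-1140 + G(1*(-17))) - 4562 = (-380 + 2109)*(-1140 + 1*(-17)) - 4562 = 1729*(-1140 - 17) - 4562 = 1729*(-1157) - 4562 = -2000453 - 4562 = -2005015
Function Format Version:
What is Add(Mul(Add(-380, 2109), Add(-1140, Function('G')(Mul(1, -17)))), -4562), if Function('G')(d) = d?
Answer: -2005015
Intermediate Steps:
Add(Mul(Add(-380, 2109), Add(-1140, Function('G')(Mul(1, -17)))), -4562) = Add(Mul(Add(-380, 2109), Add(-1140, Mul(1, -17))), -4562) = Add(Mul(1729, Add(-1140, -17)), -4562) = Add(Mul(1729, -1157), -4562) = Add(-2000453, -4562) = -2005015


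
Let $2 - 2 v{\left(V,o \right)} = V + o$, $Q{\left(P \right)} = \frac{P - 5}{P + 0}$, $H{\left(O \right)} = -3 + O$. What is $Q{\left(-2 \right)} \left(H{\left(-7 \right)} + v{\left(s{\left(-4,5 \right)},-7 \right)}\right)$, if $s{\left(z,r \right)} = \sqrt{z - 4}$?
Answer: $- \frac{77}{4} - \frac{7 i \sqrt{2}}{2} \approx -19.25 - 4.9497 i$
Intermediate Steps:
$s{\left(z,r \right)} = \sqrt{-4 + z}$
$Q{\left(P \right)} = \frac{-5 + P}{P}$
$v{\left(V,o \right)} = 1 - \frac{V}{2} - \frac{o}{2}$ ($v{\left(V,o \right)} = 1 - \frac{V + o}{2} = 1 - \left(\frac{V}{2} + \frac{o}{2}\right) = 1 - \frac{V}{2} - \frac{o}{2}$)
$Q{\left(-2 \right)} \left(H{\left(-7 \right)} + v{\left(s{\left(-4,5 \right)},-7 \right)}\right) = \frac{-5 - 2}{-2} \left(\left(-3 - 7\right) - \left(- \frac{9}{2} + \frac{\sqrt{-4 - 4}}{2}\right)\right) = \left(- \frac{1}{2}\right) \left(-7\right) \left(-10 + \left(1 - \frac{\sqrt{-8}}{2} + \frac{7}{2}\right)\right) = \frac{7 \left(-10 + \left(1 - \frac{2 i \sqrt{2}}{2} + \frac{7}{2}\right)\right)}{2} = \frac{7 \left(-10 + \left(1 - i \sqrt{2} + \frac{7}{2}\right)\right)}{2} = \frac{7 \left(-10 + \left(\frac{9}{2} - i \sqrt{2}\right)\right)}{2} = \frac{7 \left(- \frac{11}{2} - i \sqrt{2}\right)}{2} = - \frac{77}{4} - \frac{7 i \sqrt{2}}{2}$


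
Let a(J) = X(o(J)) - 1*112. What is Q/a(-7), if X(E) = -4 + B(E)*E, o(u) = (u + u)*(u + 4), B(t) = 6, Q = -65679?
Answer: -65679/136 ≈ -482.93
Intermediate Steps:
o(u) = 2*u*(4 + u) (o(u) = (2*u)*(4 + u) = 2*u*(4 + u))
X(E) = -4 + 6*E
a(J) = -116 + 12*J*(4 + J) (a(J) = (-4 + 6*(2*J*(4 + J))) - 1*112 = (-4 + 12*J*(4 + J)) - 112 = -116 + 12*J*(4 + J))
Q/a(-7) = -65679/(-116 + 12*(-7)*(4 - 7)) = -65679/(-116 + 12*(-7)*(-3)) = -65679/(-116 + 252) = -65679/136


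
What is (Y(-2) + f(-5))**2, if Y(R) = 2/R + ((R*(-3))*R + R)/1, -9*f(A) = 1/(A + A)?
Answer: 1819801/8100 ≈ 224.67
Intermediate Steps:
f(A) = -1/(18*A) (f(A) = -1/(9*(A + A)) = -1/(2*A)/9 = -1/(18*A))
Y(R) = R - 3*R**2 + 2/R (Y(R) = 2/R + ((-3*R)*R + R)*1 = 2/R + (-3*R**2 + R)*1 = 2/R + (R - 3*R**2)*1 = 2/R + (R - 3*R**2) = R - 3*R**2 + 2/R)
(Y(-2) + f(-5))**2 = ((-2 - 3*(-2)**2 + 2/(-2)) - 1/18/(-5))**2 = ((-2 - 3*4 + 2*(-1/2)) - 1/18*(-1/5))**2 = ((-2 - 12 - 1) + 1/90)**2 = (-15 + 1/90)**2 = (-1349/90)**2 = 1819801/8100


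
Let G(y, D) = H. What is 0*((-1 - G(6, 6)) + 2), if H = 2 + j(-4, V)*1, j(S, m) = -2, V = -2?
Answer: 0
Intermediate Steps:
H = 0 (H = 2 - 2*1 = 2 - 2 = 0)
G(y, D) = 0
0*((-1 - G(6, 6)) + 2) = 0*((-1 - 1*0) + 2) = 0*((-1 + 0) + 2) = 0*(-1 + 2) = 0*1 = 0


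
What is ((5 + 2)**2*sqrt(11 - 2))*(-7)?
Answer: -1029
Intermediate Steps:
((5 + 2)**2*sqrt(11 - 2))*(-7) = (7**2*sqrt(9))*(-7) = (49*3)*(-7) = 147*(-7) = -1029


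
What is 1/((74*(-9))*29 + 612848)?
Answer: 1/593534 ≈ 1.6848e-6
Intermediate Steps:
1/((74*(-9))*29 + 612848) = 1/(-666*29 + 612848) = 1/(-19314 + 612848) = 1/593534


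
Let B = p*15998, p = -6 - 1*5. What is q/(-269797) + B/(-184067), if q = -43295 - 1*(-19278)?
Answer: 51899073605/49660724399 ≈ 1.0451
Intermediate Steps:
p = -11 (p = -6 - 5 = -11)
q = -24017 (q = -43295 + 19278 = -24017)
B = -175978 (B = -11*15998 = -175978)
q/(-269797) + B/(-184067) = -24017/(-269797) - 175978/(-184067) = -24017*(-1/269797) - 175978*(-1/184067) = 24017/269797 + 175978/184067 = 51899073605/49660724399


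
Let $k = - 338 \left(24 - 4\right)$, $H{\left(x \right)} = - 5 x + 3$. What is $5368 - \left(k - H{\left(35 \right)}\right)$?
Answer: $11956$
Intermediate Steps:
$H{\left(x \right)} = 3 - 5 x$
$k = -6760$ ($k = \left(-338\right) 20 = -6760$)
$5368 - \left(k - H{\left(35 \right)}\right) = 5368 - \left(-6760 - \left(3 - 175\right)\right) = 5368 - \left(-6760 - -172\right) = 5368 - \left(-6760 + 172\right) = 5368 - -6588 = 5368 + 6588 = 11956$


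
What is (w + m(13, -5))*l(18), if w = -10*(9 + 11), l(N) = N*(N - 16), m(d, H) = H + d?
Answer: -6912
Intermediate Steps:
l(N) = N*(-16 + N)
w = -200 (w = -10*20 = -200)
(w + m(13, -5))*l(18) = (-200 + (-5 + 13))*(18*(-16 + 18)) = (-200 + 8)*(18*2) = -192*36 = -6912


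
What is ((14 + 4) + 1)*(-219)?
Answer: -4161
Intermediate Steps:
((14 + 4) + 1)*(-219) = (18 + 1)*(-219) = 19*(-219) = -4161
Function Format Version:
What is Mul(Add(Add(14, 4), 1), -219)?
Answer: -4161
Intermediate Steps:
Mul(Add(Add(14, 4), 1), -219) = Mul(Add(18, 1), -219) = Mul(19, -219) = -4161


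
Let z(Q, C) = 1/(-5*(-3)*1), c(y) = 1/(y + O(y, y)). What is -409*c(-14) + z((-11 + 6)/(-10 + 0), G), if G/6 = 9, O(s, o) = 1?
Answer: 6148/195 ≈ 31.528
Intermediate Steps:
G = 54 (G = 6*9 = 54)
c(y) = 1/(1 + y) (c(y) = 1/(y + 1) = 1/(1 + y))
z(Q, C) = 1/15 (z(Q, C) = 1/(15*1) = 1/15)
-409*c(-14) + z((-11 + 6)/(-10 + 0), G) = -409/(1 - 14) + 1/15 = -409/(-13) + 1/15 = -409*(-1/13) + 1/15 = 409/13 + 1/15 = 6148/195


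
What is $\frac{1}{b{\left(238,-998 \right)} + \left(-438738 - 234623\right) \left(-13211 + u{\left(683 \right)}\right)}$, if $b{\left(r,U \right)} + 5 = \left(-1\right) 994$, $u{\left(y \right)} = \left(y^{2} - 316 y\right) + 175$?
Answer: $- \frac{1}{160007408624} \approx -6.2497 \cdot 10^{-12}$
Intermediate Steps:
$u{\left(y \right)} = 175 + y^{2} - 316 y$
$b{\left(r,U \right)} = -999$ ($b{\left(r,U \right)} = -5 - 994 = -999$)
$\frac{1}{b{\left(238,-998 \right)} + \left(-438738 - 234623\right) \left(-13211 + u{\left(683 \right)}\right)} = \frac{1}{-999 + \left(-438738 - 234623\right) \left(-13211 + \left(175 + 683^{2} - 215828\right)\right)} = \frac{1}{-999 - 673361 \left(-13211 + \left(175 + 466489 - 215828\right)\right)} = \frac{1}{-999 - 673361 \left(-13211 + 250836\right)} = \frac{1}{-999 - 160007407625} = \frac{1}{-160007408624} = - \frac{1}{160007408624}$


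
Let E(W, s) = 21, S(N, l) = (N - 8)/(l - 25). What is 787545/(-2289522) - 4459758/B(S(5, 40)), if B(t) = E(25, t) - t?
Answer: -8508942293025/40448222 ≈ -2.1037e+5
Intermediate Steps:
S(N, l) = (-8 + N)/(-25 + l)
B(t) = 21 - t
787545/(-2289522) - 4459758/B(S(5, 40)) = 787545/(-2289522) - 4459758/(21 - (-8 + 5)/(-25 + 40)) = 787545*(-1/2289522) - 4459758/(21 - (-3)/15) = -262515/763174 - 4459758/(21 - (-3)/15) = -262515/763174 - 4459758/(21 - 1*(-⅕)) = -262515/763174 - 4459758/(21 + ⅕) = -262515/763174 - 4459758/106/5 = -262515/763174 - 4459758*5/106 = -262515/763174 - 11149395/53 = -8508942293025/40448222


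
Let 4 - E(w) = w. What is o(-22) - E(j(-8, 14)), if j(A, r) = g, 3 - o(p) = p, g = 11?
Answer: 32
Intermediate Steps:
o(p) = 3 - p
j(A, r) = 11
E(w) = 4 - w
o(-22) - E(j(-8, 14)) = (3 - 1*(-22)) - (4 - 1*11) = (3 + 22) - (4 - 11) = 25 - 1*(-7) = 25 + 7 = 32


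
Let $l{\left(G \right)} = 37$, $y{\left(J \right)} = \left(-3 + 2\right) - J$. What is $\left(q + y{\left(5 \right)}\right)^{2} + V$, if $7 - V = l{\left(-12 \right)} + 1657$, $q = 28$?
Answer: $-1203$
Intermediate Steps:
$y{\left(J \right)} = -1 - J$
$V = -1687$ ($V = 7 - \left(37 + 1657\right) = 7 - 1694 = -1687$)
$\left(q + y{\left(5 \right)}\right)^{2} + V = \left(28 - 6\right)^{2} - 1687 = 22^{2} - 1687 = 484 - 1687 = -1203$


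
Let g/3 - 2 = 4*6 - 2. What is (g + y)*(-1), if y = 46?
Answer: -118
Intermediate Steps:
g = 72 (g = 6 + 3*(4*6 - 2) = 6 + 3*(24 - 2) = 6 + 3*22 = 6 + 66 = 72)
(g + y)*(-1) = (72 + 46)*(-1) = 118*(-1) = -118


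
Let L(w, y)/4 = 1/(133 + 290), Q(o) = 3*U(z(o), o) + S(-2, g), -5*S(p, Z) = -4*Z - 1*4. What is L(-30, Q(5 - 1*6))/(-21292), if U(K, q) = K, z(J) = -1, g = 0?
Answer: -1/2251629 ≈ -4.4412e-7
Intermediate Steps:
S(p, Z) = 4/5 + 4*Z/5 (S(p, Z) = -(-4*Z - 1*4)/5 = -(-4*Z - 4)/5 = -(-4 - 4*Z)/5 = 4/5 + 4*Z/5)
Q(o) = -11/5 (Q(o) = 3*(-1) + (4/5 + (4/5)*0) = -3 + (4/5 + 0) = -3 + 4/5 = -11/5)
L(w, y) = 4/423 (L(w, y) = 4/(133 + 290) = 4/423)
L(-30, Q(5 - 1*6))/(-21292) = (4/423)/(-21292) = (4/423)*(-1/21292) = -1/2251629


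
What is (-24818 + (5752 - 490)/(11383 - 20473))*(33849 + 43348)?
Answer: -2902618547959/1515 ≈ -1.9159e+9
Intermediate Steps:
(-24818 + (5752 - 490)/(11383 - 20473))*(33849 + 43348) = (-24818 + 5262/(-9090))*77197 = (-24818 + 5262*(-1/9090))*77197 = (-24818 - 877/1515)*77197 = -37600147/1515*77197 = -2902618547959/1515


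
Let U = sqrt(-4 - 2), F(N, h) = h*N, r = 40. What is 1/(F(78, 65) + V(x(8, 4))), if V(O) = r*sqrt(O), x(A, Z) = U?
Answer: 1/(5070 + 40*6**(1/4)*sqrt(I)) ≈ 0.00019552 - 1.692e-6*I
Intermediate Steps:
F(N, h) = N*h
U = I*sqrt(6) (U = sqrt(-6) = I*sqrt(6) ≈ 2.4495*I)
x(A, Z) = I*sqrt(6)
V(O) = 40*sqrt(O)
1/(F(78, 65) + V(x(8, 4))) = 1/(78*65 + 40*sqrt(I*sqrt(6))) = 1/(5070 + 40*(6**(1/4)*sqrt(I))) = 1/(5070 + 40*6**(1/4)*sqrt(I))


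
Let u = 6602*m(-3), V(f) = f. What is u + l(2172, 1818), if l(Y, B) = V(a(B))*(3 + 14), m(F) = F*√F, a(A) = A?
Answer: 30906 - 19806*I*√3 ≈ 30906.0 - 34305.0*I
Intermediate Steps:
m(F) = F^(3/2)
l(Y, B) = 17*B (l(Y, B) = B*(3 + 14) = B*17 = 17*B)
u = -19806*I*√3 (u = 6602*(-3)^(3/2) = 6602*(-3*I*√3) = -19806*I*√3 ≈ -34305.0*I)
u + l(2172, 1818) = -19806*I*√3 + 17*1818 = -19806*I*√3 + 30906 = 30906 - 19806*I*√3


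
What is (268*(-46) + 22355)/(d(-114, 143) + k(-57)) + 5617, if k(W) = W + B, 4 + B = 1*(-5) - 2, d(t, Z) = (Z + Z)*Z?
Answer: 229352137/40830 ≈ 5617.2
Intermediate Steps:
d(t, Z) = 2*Z² (d(t, Z) = (2*Z)*Z = 2*Z²)
B = -11 (B = -4 + (1*(-5) - 2) = -4 + (-5 - 2) = -4 - 7 = -11)
k(W) = -11 + W (k(W) = W - 11 = -11 + W)
(268*(-46) + 22355)/(d(-114, 143) + k(-57)) + 5617 = (268*(-46) + 22355)/(2*143² + (-11 - 57)) + 5617 = (-12328 + 22355)/(2*20449 - 68) + 5617 = 10027/(40898 - 68) + 5617 = 10027/40830 + 5617 = 229352137/40830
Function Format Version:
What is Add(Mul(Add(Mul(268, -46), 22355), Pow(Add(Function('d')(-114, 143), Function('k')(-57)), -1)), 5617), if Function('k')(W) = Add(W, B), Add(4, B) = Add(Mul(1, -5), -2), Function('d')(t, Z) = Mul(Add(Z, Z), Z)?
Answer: Rational(229352137, 40830) ≈ 5617.2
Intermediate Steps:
Function('d')(t, Z) = Mul(2, Pow(Z, 2)) (Function('d')(t, Z) = Mul(Mul(2, Z), Z) = Mul(2, Pow(Z, 2)))
B = -11 (B = Add(-4, Add(Mul(1, -5), -2)) = Add(-4, Add(-5, -2)) = Add(-4, -7) = -11)
Function('k')(W) = Add(-11, W) (Function('k')(W) = Add(W, -11) = Add(-11, W))
Add(Mul(Add(Mul(268, -46), 22355), Pow(Add(Function('d')(-114, 143), Function('k')(-57)), -1)), 5617) = Add(Mul(Add(Mul(268, -46), 22355), Pow(Add(Mul(2, Pow(143, 2)), Add(-11, -57)), -1)), 5617) = Add(Mul(Add(-12328, 22355), Pow(Add(Mul(2, 20449), -68), -1)), 5617) = Add(Mul(10027, Pow(Add(40898, -68), -1)), 5617) = Add(Mul(10027, Pow(40830, -1)), 5617) = Add(Mul(10027, Rational(1, 40830)), 5617) = Add(Rational(10027, 40830), 5617) = Rational(229352137, 40830)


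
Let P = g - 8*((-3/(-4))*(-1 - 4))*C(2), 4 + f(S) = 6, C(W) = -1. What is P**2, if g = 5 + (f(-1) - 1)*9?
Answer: 256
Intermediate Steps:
f(S) = 2 (f(S) = -4 + 6 = 2)
g = 14 (g = 5 + (2 - 1)*9 = 5 + 1*9 = 5 + 9 = 14)
P = -16 (P = 14 - 8*((-3/(-4))*(-1 - 4))*(-1) = 14 - 8*(-3*(-1/4)*(-5))*(-1) = 14 - 8*((3/4)*(-5))*(-1) = 14 - 8*(-15/4)*(-1) = 14 - (-30)*(-1) = 14 - 1*30 = 14 - 30 = -16)
P**2 = (-16)**2 = 256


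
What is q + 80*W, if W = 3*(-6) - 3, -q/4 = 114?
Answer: -2136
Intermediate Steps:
q = -456 (q = -4*114 = -456)
W = -21 (W = -18 - 3 = -21)
q + 80*W = -456 + 80*(-21) = -456 - 1680 = -2136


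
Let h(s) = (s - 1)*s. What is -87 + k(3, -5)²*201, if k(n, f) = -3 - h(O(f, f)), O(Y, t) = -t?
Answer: 106242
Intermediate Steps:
h(s) = s*(-1 + s) (h(s) = (-1 + s)*s = s*(-1 + s))
k(n, f) = -3 + f*(-1 - f) (k(n, f) = -3 - (-f)*(-1 - f) = -3 - (-1)*f*(-1 - f) = -3 + f*(-1 - f))
-87 + k(3, -5)²*201 = -87 + (-3 - 1*(-5)*(1 - 5))²*201 = -87 + (-3 - 1*(-5)*(-4))²*201 = -87 + (-3 - 20)²*201 = -87 + (-23)²*201 = -87 + 529*201 = -87 + 106329 = 106242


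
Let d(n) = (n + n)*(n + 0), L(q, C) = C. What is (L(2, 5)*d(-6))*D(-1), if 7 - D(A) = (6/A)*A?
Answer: 360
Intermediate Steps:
D(A) = 1 (D(A) = 7 - 6/A*A = 7 - 1*6 = 7 - 6 = 1)
d(n) = 2*n² (d(n) = (2*n)*n = 2*n²)
(L(2, 5)*d(-6))*D(-1) = (5*(2*(-6)²))*1 = (5*(2*36))*1 = (5*72)*1 = 360*1 = 360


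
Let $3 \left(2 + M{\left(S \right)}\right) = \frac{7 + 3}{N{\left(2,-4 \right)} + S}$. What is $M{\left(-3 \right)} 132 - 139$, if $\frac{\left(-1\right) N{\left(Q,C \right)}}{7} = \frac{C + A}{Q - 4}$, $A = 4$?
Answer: $- \frac{1649}{3} \approx -549.67$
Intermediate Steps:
$N{\left(Q,C \right)} = - \frac{7 \left(4 + C\right)}{-4 + Q}$ ($N{\left(Q,C \right)} = - 7 \frac{C + 4}{Q - 4} = - 7 \frac{4 + C}{-4 + Q} = - \frac{7 \left(4 + C\right)}{-4 + Q}$)
$M{\left(S \right)} = -2 + \frac{10}{3 S}$ ($M{\left(S \right)} = -2 + \frac{\left(7 + 3\right) \frac{1}{\frac{7 \left(-4 - -4\right)}{-4 + 2} + S}}{3} = -2 + \frac{10 \frac{1}{\frac{7 \left(-4 + 4\right)}{-2} + S}}{3} = -2 + \frac{10 \frac{1}{7 \left(- \frac{1}{2}\right) 0 + S}}{3} = -2 + \frac{10 \frac{1}{0 + S}}{3} = -2 + \frac{10 \frac{1}{S}}{3} = -2 + \frac{10}{3 S}$)
$M{\left(-3 \right)} 132 - 139 = \left(-2 + \frac{10}{3 \left(-3\right)}\right) 132 - 139 = \left(-2 + \frac{10}{3} \left(- \frac{1}{3}\right)\right) 132 - 139 = \left(-2 - \frac{10}{9}\right) 132 - 139 = \left(- \frac{28}{9}\right) 132 - 139 = - \frac{1232}{3} - 139 = - \frac{1649}{3}$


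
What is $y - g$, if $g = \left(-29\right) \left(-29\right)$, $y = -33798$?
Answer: $-34639$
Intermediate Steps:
$g = 841$
$y - g = -33798 - 841 = -34639$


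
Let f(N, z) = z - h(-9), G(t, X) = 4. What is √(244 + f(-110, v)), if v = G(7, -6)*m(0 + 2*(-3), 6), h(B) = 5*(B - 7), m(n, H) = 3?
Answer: 4*√21 ≈ 18.330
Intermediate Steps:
h(B) = -35 + 5*B (h(B) = 5*(-7 + B) = -35 + 5*B)
v = 12 (v = 4*3 = 12)
f(N, z) = 80 + z (f(N, z) = z - (-35 + 5*(-9)) = z - (-35 - 45) = z - 1*(-80) = z + 80 = 80 + z)
√(244 + f(-110, v)) = √(244 + (80 + 12)) = √(244 + 92) = √336 = 4*√21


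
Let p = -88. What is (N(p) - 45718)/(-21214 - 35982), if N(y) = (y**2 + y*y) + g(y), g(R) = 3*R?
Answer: 193/362 ≈ 0.53315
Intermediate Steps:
N(y) = 2*y**2 + 3*y (N(y) = (y**2 + y*y) + 3*y = (y**2 + y**2) + 3*y = 2*y**2 + 3*y)
(N(p) - 45718)/(-21214 - 35982) = (-88*(3 + 2*(-88)) - 45718)/(-21214 - 35982) = (-88*(3 - 176) - 45718)/(-57196) = (-88*(-173) - 45718)*(-1/57196) = (15224 - 45718)*(-1/57196) = -30494*(-1/57196) = 193/362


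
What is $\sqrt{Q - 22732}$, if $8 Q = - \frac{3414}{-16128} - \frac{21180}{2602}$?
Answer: $\frac{i \sqrt{17375996472107259}}{874272} \approx 150.77 i$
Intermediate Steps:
$Q = - \frac{27725651}{27976704}$ ($Q = \frac{- \frac{3414}{-16128} - \frac{21180}{2602}}{8} = \frac{\left(-3414\right) \left(- \frac{1}{16128}\right) - \frac{10590}{1301}}{8} = \frac{\frac{569}{2688} - \frac{10590}{1301}}{8} = \frac{1}{8} \left(- \frac{27725651}{3497088}\right) = - \frac{27725651}{27976704} \approx -0.99103$)
$\sqrt{Q - 22732} = \sqrt{- \frac{27725651}{27976704} - 22732} = \sqrt{- \frac{635994160979}{27976704}} = \frac{i \sqrt{17375996472107259}}{874272}$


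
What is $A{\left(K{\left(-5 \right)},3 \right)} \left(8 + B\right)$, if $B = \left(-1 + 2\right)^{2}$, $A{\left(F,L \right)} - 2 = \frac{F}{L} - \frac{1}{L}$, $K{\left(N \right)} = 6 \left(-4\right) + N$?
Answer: $-72$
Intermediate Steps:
$K{\left(N \right)} = -24 + N$
$A{\left(F,L \right)} = 2 - \frac{1}{L} + \frac{F}{L}$ ($A{\left(F,L \right)} = 2 + \left(\frac{F}{L} - \frac{1}{L}\right) = 2 + \left(- \frac{1}{L} + \frac{F}{L}\right) = 2 - \frac{1}{L} + \frac{F}{L}$)
$B = 1$ ($B = 1^{2} = 1$)
$A{\left(K{\left(-5 \right)},3 \right)} \left(8 + B\right) = \frac{-1 - 29 + 2 \cdot 3}{3} \left(8 + 1\right) = \frac{-1 - 29 + 6}{3} \cdot 9 = \frac{1}{3} \left(-24\right) 9 = \left(-8\right) 9 = -72$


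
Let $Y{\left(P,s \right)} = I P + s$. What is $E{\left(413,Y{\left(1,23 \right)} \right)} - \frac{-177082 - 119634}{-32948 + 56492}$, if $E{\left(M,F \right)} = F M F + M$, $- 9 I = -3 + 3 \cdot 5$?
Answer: $\frac{1143686047}{5886} \approx 1.9431 \cdot 10^{5}$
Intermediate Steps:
$I = - \frac{4}{3}$ ($I = - \frac{-3 + 3 \cdot 5}{9} = - \frac{-3 + 15}{9} = \left(- \frac{1}{9}\right) 12 = - \frac{4}{3} \approx -1.3333$)
$Y{\left(P,s \right)} = s - \frac{4 P}{3}$ ($Y{\left(P,s \right)} = - \frac{4 P}{3} + s = s - \frac{4 P}{3}$)
$E{\left(M,F \right)} = M + M F^{2}$ ($E{\left(M,F \right)} = M F^{2} + M = M + M F^{2}$)
$E{\left(413,Y{\left(1,23 \right)} \right)} - \frac{-177082 - 119634}{-32948 + 56492} = 413 \left(1 + \left(23 - \frac{4}{3}\right)^{2}\right) - \frac{-177082 - 119634}{-32948 + 56492} = 413 \left(1 + \left(23 - \frac{4}{3}\right)^{2}\right) - - \frac{296716}{23544} = 413 \left(1 + \left(\frac{65}{3}\right)^{2}\right) - \left(-296716\right) \frac{1}{23544} = 413 \left(1 + \frac{4225}{9}\right) - - \frac{74179}{5886} = 413 \cdot \frac{4234}{9} + \frac{74179}{5886} = \frac{1748642}{9} + \frac{74179}{5886} = \frac{1143686047}{5886}$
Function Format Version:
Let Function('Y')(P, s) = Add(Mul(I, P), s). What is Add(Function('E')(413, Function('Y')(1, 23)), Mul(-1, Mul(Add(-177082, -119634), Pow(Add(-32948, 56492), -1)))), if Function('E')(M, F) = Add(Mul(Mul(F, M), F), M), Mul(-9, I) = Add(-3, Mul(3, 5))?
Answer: Rational(1143686047, 5886) ≈ 1.9431e+5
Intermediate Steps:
I = Rational(-4, 3) (I = Mul(Rational(-1, 9), Add(-3, Mul(3, 5))) = Mul(Rational(-1, 9), Add(-3, 15)) = Mul(Rational(-1, 9), 12) = Rational(-4, 3) ≈ -1.3333)
Function('Y')(P, s) = Add(s, Mul(Rational(-4, 3), P)) (Function('Y')(P, s) = Add(Mul(Rational(-4, 3), P), s) = Add(s, Mul(Rational(-4, 3), P)))
Function('E')(M, F) = Add(M, Mul(M, Pow(F, 2))) (Function('E')(M, F) = Add(Mul(M, Pow(F, 2)), M) = Add(M, Mul(M, Pow(F, 2))))
Add(Function('E')(413, Function('Y')(1, 23)), Mul(-1, Mul(Add(-177082, -119634), Pow(Add(-32948, 56492), -1)))) = Add(Mul(413, Add(1, Pow(Add(23, Mul(Rational(-4, 3), 1)), 2))), Mul(-1, Mul(Add(-177082, -119634), Pow(Add(-32948, 56492), -1)))) = Add(Mul(413, Add(1, Pow(Add(23, Rational(-4, 3)), 2))), Mul(-1, Mul(-296716, Pow(23544, -1)))) = Add(Mul(413, Add(1, Pow(Rational(65, 3), 2))), Mul(-1, Mul(-296716, Rational(1, 23544)))) = Add(Mul(413, Add(1, Rational(4225, 9))), Mul(-1, Rational(-74179, 5886))) = Add(Mul(413, Rational(4234, 9)), Rational(74179, 5886)) = Add(Rational(1748642, 9), Rational(74179, 5886)) = Rational(1143686047, 5886)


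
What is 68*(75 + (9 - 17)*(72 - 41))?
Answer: -11764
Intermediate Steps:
68*(75 + (9 - 17)*(72 - 41)) = 68*(75 - 8*31) = 68*(75 - 248) = 68*(-173) = -11764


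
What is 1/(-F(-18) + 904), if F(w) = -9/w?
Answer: 2/1807 ≈ 0.0011068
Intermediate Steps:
1/(-F(-18) + 904) = 1/(-(-9)/(-18) + 904) = 1/(-(-9)*(-1)/18 + 904) = 1/(-1*1/2 + 904) = 1/(-1/2 + 904) = 1/(1807/2) = 2/1807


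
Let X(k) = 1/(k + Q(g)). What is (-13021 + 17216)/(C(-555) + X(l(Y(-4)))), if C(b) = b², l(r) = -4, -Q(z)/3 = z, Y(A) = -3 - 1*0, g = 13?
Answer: 180385/13245074 ≈ 0.013619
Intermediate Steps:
Y(A) = -3 (Y(A) = -3 + 0 = -3)
Q(z) = -3*z
X(k) = 1/(-39 + k) (X(k) = 1/(k - 3*13) = 1/(k - 39) = 1/(-39 + k))
(-13021 + 17216)/(C(-555) + X(l(Y(-4)))) = (-13021 + 17216)/((-555)² + 1/(-39 - 4)) = 4195/(308025 + 1/(-43)) = 4195/(308025 - 1/43) = 4195/(13245074/43) = 4195*(43/13245074) = 180385/13245074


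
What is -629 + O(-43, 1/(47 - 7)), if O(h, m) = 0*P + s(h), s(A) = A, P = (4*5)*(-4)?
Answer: -672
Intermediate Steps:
P = -80 (P = 20*(-4) = -80)
O(h, m) = h (O(h, m) = 0*(-80) + h = 0 + h = h)
-629 + O(-43, 1/(47 - 7)) = -629 - 43 = -672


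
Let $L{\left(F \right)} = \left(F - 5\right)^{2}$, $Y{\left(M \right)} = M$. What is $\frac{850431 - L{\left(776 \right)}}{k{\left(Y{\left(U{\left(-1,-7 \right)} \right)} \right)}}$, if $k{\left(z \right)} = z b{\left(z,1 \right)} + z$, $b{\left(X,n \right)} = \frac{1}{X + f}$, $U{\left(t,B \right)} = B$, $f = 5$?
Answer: $-73140$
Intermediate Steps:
$L{\left(F \right)} = \left(-5 + F\right)^{2}$
$b{\left(X,n \right)} = \frac{1}{5 + X}$ ($b{\left(X,n \right)} = \frac{1}{X + 5} = \frac{1}{5 + X}$)
$k{\left(z \right)} = z + \frac{z}{5 + z}$ ($k{\left(z \right)} = \frac{z}{5 + z} + z = z + \frac{z}{5 + z}$)
$\frac{850431 - L{\left(776 \right)}}{k{\left(Y{\left(U{\left(-1,-7 \right)} \right)} \right)}} = \frac{850431 - \left(-5 + 776\right)^{2}}{\left(-7\right) \frac{1}{5 - 7} \left(6 - 7\right)} = \frac{850431 - 771^{2}}{\left(-7\right) \frac{1}{-2} \left(-1\right)} = \frac{850431 - 594441}{\left(-7\right) \left(- \frac{1}{2}\right) \left(-1\right)} = \frac{850431 - 594441}{- \frac{7}{2}} = 255990 \left(- \frac{2}{7}\right) = -73140$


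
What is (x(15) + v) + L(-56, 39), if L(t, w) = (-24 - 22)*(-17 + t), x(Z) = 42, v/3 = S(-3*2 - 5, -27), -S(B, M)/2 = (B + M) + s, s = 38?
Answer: 3400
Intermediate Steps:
S(B, M) = -76 - 2*B - 2*M (S(B, M) = -2*((B + M) + 38) = -2*(38 + B + M) = -76 - 2*B - 2*M)
v = 0 (v = 3*(-76 - 2*(-3*2 - 5) - 2*(-27)) = 3*(-76 - 2*(-6 - 5) + 54) = 3*(-76 - 2*(-11) + 54) = 3*(-76 + 22 + 54) = 3*0 = 0)
L(t, w) = 782 - 46*t (L(t, w) = -46*(-17 + t) = 782 - 46*t)
(x(15) + v) + L(-56, 39) = (42 + 0) + (782 - 46*(-56)) = 42 + (782 + 2576) = 42 + 3358 = 3400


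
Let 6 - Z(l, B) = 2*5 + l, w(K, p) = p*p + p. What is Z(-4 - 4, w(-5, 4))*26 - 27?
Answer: 77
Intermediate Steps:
w(K, p) = p + p² (w(K, p) = p² + p = p + p²)
Z(l, B) = -4 - l (Z(l, B) = 6 - (2*5 + l) = 6 - (10 + l) = 6 + (-10 - l) = -4 - l)
Z(-4 - 4, w(-5, 4))*26 - 27 = (-4 - (-4 - 4))*26 - 27 = (-4 - 1*(-8))*26 - 27 = (-4 + 8)*26 - 27 = 4*26 - 27 = 104 - 27 = 77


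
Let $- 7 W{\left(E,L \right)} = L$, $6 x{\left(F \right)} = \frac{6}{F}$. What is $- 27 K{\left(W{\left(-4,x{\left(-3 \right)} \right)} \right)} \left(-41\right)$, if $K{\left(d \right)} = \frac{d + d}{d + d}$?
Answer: $1107$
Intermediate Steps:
$x{\left(F \right)} = \frac{1}{F}$ ($x{\left(F \right)} = \frac{6 \frac{1}{F}}{6} = \frac{1}{F}$)
$W{\left(E,L \right)} = - \frac{L}{7}$
$K{\left(d \right)} = 1$ ($K{\left(d \right)} = \frac{2 d}{2 d} = 2 d \frac{1}{2 d} = 1$)
$- 27 K{\left(W{\left(-4,x{\left(-3 \right)} \right)} \right)} \left(-41\right) = \left(-27\right) 1 \left(-41\right) = \left(-27\right) \left(-41\right) = 1107$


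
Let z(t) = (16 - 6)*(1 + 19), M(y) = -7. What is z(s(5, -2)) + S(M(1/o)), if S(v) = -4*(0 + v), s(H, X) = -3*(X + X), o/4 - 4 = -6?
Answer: 228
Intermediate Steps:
o = -8 (o = 16 + 4*(-6) = 16 - 24 = -8)
s(H, X) = -6*X
z(t) = 200 (z(t) = 10*20 = 200)
S(v) = -4*v
z(s(5, -2)) + S(M(1/o)) = 200 - 4*(-7) = 200 + 28 = 228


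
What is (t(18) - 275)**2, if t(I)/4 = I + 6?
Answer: 32041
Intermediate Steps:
t(I) = 24 + 4*I (t(I) = 4*(I + 6) = 4*(6 + I) = 24 + 4*I)
(t(18) - 275)**2 = ((24 + 4*18) - 275)**2 = ((24 + 72) - 275)**2 = (96 - 275)**2 = (-179)**2 = 32041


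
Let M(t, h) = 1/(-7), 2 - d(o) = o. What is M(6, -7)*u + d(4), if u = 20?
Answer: -34/7 ≈ -4.8571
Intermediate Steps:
d(o) = 2 - o
M(t, h) = -⅐
M(6, -7)*u + d(4) = -⅐*20 + (2 - 1*4) = -20/7 + (2 - 4) = -20/7 - 2 = -34/7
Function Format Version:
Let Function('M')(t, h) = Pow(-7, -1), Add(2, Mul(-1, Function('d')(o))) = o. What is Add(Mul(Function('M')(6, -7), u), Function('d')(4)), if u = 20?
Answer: Rational(-34, 7) ≈ -4.8571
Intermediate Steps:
Function('d')(o) = Add(2, Mul(-1, o))
Function('M')(t, h) = Rational(-1, 7)
Add(Mul(Function('M')(6, -7), u), Function('d')(4)) = Add(Mul(Rational(-1, 7), 20), Add(2, Mul(-1, 4))) = Add(Rational(-20, 7), Add(2, -4)) = Add(Rational(-20, 7), -2) = Rational(-34, 7)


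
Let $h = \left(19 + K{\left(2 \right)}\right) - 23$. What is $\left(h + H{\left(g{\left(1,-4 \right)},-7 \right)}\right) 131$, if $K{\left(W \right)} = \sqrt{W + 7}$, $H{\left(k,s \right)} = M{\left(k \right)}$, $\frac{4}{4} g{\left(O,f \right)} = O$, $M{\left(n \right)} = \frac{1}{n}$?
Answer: $0$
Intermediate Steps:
$g{\left(O,f \right)} = O$
$H{\left(k,s \right)} = \frac{1}{k}$
$K{\left(W \right)} = \sqrt{7 + W}$
$h = -1$ ($h = \left(19 + \sqrt{7 + 2}\right) - 23 = \left(19 + \sqrt{9}\right) - 23 = \left(19 + 3\right) - 23 = 22 - 23 = -1$)
$\left(h + H{\left(g{\left(1,-4 \right)},-7 \right)}\right) 131 = \left(-1 + 1^{-1}\right) 131 = \left(-1 + 1\right) 131 = 0 \cdot 131 = 0$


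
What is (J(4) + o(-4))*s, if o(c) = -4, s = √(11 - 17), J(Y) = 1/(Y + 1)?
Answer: -19*I*√6/5 ≈ -9.3081*I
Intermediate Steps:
J(Y) = 1/(1 + Y)
s = I*√6 (s = √(-6) = I*√6 ≈ 2.4495*I)
(J(4) + o(-4))*s = (1/(1 + 4) - 4)*(I*√6) = (1/5 - 4)*(I*√6) = (⅕ - 4)*(I*√6) = -19*I*√6/5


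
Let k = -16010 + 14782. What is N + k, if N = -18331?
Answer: -19559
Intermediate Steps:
k = -1228
N + k = -18331 - 1228 = -19559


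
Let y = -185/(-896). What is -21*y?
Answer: -555/128 ≈ -4.3359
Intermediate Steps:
y = 185/896 (y = -185*(-1/896) = 185/896 ≈ 0.20647)
-21*y = -21*185/896 = -555/128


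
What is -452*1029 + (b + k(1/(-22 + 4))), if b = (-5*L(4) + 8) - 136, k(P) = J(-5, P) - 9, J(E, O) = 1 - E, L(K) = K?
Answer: -465259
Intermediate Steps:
k(P) = -3 (k(P) = (1 - 1*(-5)) - 9 = (1 + 5) - 9 = 6 - 9 = -3)
b = -148 (b = (-5*4 + 8) - 136 = (-20 + 8) - 136 = -12 - 136 = -148)
-452*1029 + (b + k(1/(-22 + 4))) = -452*1029 + (-148 - 3) = -465108 - 151 = -465259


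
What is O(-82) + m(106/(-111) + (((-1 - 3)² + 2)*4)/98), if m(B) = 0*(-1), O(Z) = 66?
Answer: 66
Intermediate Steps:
m(B) = 0
O(-82) + m(106/(-111) + (((-1 - 3)² + 2)*4)/98) = 66 + 0 = 66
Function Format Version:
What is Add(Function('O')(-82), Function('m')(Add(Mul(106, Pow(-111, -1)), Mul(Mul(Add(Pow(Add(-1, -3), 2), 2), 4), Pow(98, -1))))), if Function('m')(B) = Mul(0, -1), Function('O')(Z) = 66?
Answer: 66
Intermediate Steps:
Function('m')(B) = 0
Add(Function('O')(-82), Function('m')(Add(Mul(106, Pow(-111, -1)), Mul(Mul(Add(Pow(Add(-1, -3), 2), 2), 4), Pow(98, -1))))) = Add(66, 0) = 66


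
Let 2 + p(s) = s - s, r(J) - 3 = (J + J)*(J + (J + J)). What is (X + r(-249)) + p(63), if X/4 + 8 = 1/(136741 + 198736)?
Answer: 124789057079/335477 ≈ 3.7198e+5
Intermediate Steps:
r(J) = 3 + 6*J**2 (r(J) = 3 + (J + J)*(J + (J + J)) = 3 + (2*J)*(J + 2*J) = 3 + (2*J)*(3*J) = 3 + 6*J**2)
p(s) = -2 (p(s) = -2 + (s - s) = -2 + 0 = -2)
X = -10735260/335477 (X = -32 + 4/(136741 + 198736) = -32 + 4/335477 = -10735260/335477 ≈ -32.000)
(X + r(-249)) + p(63) = (-10735260/335477 + (3 + 6*(-249)**2)) - 2 = (-10735260/335477 + (3 + 6*62001)) - 2 = (-10735260/335477 + (3 + 372006)) - 2 = (-10735260/335477 + 372009) - 2 = 124789728033/335477 - 2 = 124789057079/335477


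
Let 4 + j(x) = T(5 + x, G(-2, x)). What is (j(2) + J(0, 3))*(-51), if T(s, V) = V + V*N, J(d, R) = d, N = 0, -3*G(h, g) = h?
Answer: 170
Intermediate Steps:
G(h, g) = -h/3
T(s, V) = V (T(s, V) = V + V*0 = V + 0 = V)
j(x) = -10/3 (j(x) = -4 - ⅓*(-2) = -4 + ⅔ = -10/3)
(j(2) + J(0, 3))*(-51) = (-10/3 + 0)*(-51) = -10/3*(-51) = 170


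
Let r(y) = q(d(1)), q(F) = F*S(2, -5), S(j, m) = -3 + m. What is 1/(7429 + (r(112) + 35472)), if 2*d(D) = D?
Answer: 1/42897 ≈ 2.3312e-5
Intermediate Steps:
d(D) = D/2
q(F) = -8*F (q(F) = F*(-3 - 5) = F*(-8) = -8*F)
r(y) = -4
1/(7429 + (r(112) + 35472)) = 1/(7429 + (-4 + 35472)) = 1/(7429 + 35468) = 1/42897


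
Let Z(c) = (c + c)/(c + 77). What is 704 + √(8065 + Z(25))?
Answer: 704 + 2*√5244585/51 ≈ 793.81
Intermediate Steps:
Z(c) = 2*c/(77 + c) (Z(c) = (2*c)/(77 + c) = 2*c/(77 + c))
704 + √(8065 + Z(25)) = 704 + √(8065 + 2*25/(77 + 25)) = 704 + √(8065 + 2*25/102) = 704 + √(8065 + 2*25*(1/102)) = 704 + √(8065 + 25/51) = 704 + √(411340/51) = 704 + 2*√5244585/51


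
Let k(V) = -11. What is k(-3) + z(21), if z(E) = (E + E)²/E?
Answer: 73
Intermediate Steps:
z(E) = 4*E (z(E) = (2*E)²/E = (4*E²)/E = 4*E)
k(-3) + z(21) = -11 + 4*21 = -11 + 84 = 73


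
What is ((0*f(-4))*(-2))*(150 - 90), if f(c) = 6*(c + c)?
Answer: 0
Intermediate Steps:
f(c) = 12*c (f(c) = 6*(2*c) = 12*c)
((0*f(-4))*(-2))*(150 - 90) = ((0*(12*(-4)))*(-2))*(150 - 90) = ((0*(-48))*(-2))*60 = (0*(-2))*60 = 0*60 = 0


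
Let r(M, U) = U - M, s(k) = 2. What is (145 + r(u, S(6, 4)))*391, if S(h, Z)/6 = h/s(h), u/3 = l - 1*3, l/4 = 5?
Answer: 43792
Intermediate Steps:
l = 20 (l = 4*5 = 20)
u = 51 (u = 3*(20 - 1*3) = 3*(20 - 3) = 3*17 = 51)
S(h, Z) = 3*h (S(h, Z) = 6*(h/2) = 3*h)
(145 + r(u, S(6, 4)))*391 = (145 + (3*6 - 1*51))*391 = (145 + (18 - 51))*391 = (145 - 33)*391 = 112*391 = 43792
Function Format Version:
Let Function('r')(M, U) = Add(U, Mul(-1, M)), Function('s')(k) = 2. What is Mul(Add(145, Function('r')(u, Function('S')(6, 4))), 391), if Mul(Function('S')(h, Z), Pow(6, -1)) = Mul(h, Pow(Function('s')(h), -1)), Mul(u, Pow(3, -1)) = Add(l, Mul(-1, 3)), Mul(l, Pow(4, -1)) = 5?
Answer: 43792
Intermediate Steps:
l = 20 (l = Mul(4, 5) = 20)
u = 51 (u = Mul(3, Add(20, Mul(-1, 3))) = Mul(3, Add(20, -3)) = Mul(3, 17) = 51)
Function('S')(h, Z) = Mul(3, h) (Function('S')(h, Z) = Mul(6, Mul(h, Pow(2, -1))) = Mul(6, Mul(h, Rational(1, 2))) = Mul(6, Mul(Rational(1, 2), h)) = Mul(3, h))
Mul(Add(145, Function('r')(u, Function('S')(6, 4))), 391) = Mul(Add(145, Add(Mul(3, 6), Mul(-1, 51))), 391) = Mul(Add(145, Add(18, -51)), 391) = Mul(Add(145, -33), 391) = Mul(112, 391) = 43792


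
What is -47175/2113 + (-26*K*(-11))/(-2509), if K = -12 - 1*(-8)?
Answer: -8918831/407809 ≈ -21.870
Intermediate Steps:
K = -4 (K = -12 + 8 = -4)
-47175/2113 + (-26*K*(-11))/(-2509) = -47175/2113 + (-26*(-4)*(-11))/(-2509) = -47175*1/2113 + (104*(-11))*(-1/2509) = -47175/2113 - 1144*(-1/2509) = -47175/2113 + 88/193 = -8918831/407809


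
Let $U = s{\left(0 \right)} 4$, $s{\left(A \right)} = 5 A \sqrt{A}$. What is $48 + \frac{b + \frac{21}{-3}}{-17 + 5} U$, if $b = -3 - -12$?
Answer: $48$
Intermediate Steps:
$b = 9$ ($b = -3 + 12 = 9$)
$s{\left(A \right)} = 5 A^{\frac{3}{2}}$
$U = 0$ ($U = 5 \cdot 0^{\frac{3}{2}} \cdot 4 = 5 \cdot 0 \cdot 4 = 0 \cdot 4 = 0$)
$48 + \frac{b + \frac{21}{-3}}{-17 + 5} U = 48 + \frac{9 + \frac{21}{-3}}{-17 + 5} \cdot 0 = 48 + \frac{9 + 21 \left(- \frac{1}{3}\right)}{-12} \cdot 0 = 48 + \left(9 - 7\right) \left(- \frac{1}{12}\right) 0 = 48 + 2 \left(- \frac{1}{12}\right) 0 = 48 - 0 = 48 + 0 = 48$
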